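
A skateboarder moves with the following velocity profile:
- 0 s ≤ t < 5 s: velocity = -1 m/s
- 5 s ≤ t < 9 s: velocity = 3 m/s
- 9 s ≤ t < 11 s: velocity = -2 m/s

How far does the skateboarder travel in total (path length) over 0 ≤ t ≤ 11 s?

Total distance travelled is ∫|v| dt — sum the magnitudes of each area piece.
0–5 s: |-1| × 5 = 5 m
5–9 s: |3| × 4 = 12 m
9–11 s: |-2| × 2 = 4 m
Total distance = 21 m

21 m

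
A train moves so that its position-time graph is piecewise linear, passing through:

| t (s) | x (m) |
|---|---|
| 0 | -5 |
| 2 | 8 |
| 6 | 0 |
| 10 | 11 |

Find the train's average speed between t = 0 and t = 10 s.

3.2 m/s

Average speed = (total path length)/(elapsed time); on a piecewise-linear x-t graph the path length is Σ|Δx|.
0–2 s: |Δx| = |8 − -5| = 13 m
2–6 s: |Δx| = |0 − 8| = 8 m
6–10 s: |Δx| = |11 − 0| = 11 m
Total path = 32 m; average speed = 32/10 = 3.2 m/s.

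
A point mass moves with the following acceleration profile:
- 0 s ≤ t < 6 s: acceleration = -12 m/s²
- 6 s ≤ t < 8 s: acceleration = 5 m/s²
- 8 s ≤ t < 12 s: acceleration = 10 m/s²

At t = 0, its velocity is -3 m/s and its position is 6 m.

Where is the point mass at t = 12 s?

-548 m

On each constant-a segment, Δv = aΔt and Δx = v₀Δt + ½aΔt²; chain segment to segment.
0–6 s: v starts -3 m/s; Δx = -3·6 + ½·-12·6² = -234 m; v ends -75 m/s.
6–8 s: v starts -75 m/s; Δx = -75·2 + ½·5·2² = -140 m; v ends -65 m/s.
8–12 s: v starts -65 m/s; Δx = -65·4 + ½·10·4² = -180 m; v ends -25 m/s.
x(12) = 6 + Σ Δx = -548 m.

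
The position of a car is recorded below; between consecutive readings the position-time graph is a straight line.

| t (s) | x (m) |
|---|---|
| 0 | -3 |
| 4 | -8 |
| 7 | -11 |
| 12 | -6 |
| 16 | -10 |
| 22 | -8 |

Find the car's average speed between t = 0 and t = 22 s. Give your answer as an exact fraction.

Average speed = (total path length)/(elapsed time); on a piecewise-linear x-t graph the path length is Σ|Δx|.
0–4 s: |Δx| = |-8 − -3| = 5 m
4–7 s: |Δx| = |-11 − -8| = 3 m
7–12 s: |Δx| = |-6 − -11| = 5 m
12–16 s: |Δx| = |-10 − -6| = 4 m
16–22 s: |Δx| = |-8 − -10| = 2 m
Total path = 19 m; average speed = 19/22 = 19/22 m/s.

19/22 m/s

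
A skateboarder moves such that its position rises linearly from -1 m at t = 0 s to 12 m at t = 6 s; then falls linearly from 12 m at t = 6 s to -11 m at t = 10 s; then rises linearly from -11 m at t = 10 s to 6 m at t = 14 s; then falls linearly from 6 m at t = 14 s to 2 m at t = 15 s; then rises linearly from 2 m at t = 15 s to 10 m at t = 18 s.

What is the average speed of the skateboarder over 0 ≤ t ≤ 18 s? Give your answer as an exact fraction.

65/18 m/s

Average speed = (total path length)/(elapsed time); on a piecewise-linear x-t graph the path length is Σ|Δx|.
0–6 s: |Δx| = |12 − -1| = 13 m
6–10 s: |Δx| = |-11 − 12| = 23 m
10–14 s: |Δx| = |6 − -11| = 17 m
14–15 s: |Δx| = |2 − 6| = 4 m
15–18 s: |Δx| = |10 − 2| = 8 m
Total path = 65 m; average speed = 65/18 = 65/18 m/s.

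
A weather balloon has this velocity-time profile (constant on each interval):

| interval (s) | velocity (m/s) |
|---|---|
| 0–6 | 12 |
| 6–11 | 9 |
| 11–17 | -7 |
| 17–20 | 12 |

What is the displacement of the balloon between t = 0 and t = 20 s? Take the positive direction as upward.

Net displacement equals the area under the velocity-time graph (areas below the axis count negative).
0–6 s: 12 × 6 = 72 m
6–11 s: 9 × 5 = 45 m
11–17 s: -7 × 6 = -42 m
17–20 s: 12 × 3 = 36 m
Net displacement = 111 m

111 m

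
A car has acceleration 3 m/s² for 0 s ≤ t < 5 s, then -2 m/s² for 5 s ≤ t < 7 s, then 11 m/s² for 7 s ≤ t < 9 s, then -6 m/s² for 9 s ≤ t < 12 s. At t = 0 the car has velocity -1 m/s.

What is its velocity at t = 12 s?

Δv equals the area under the a-t graph; then v = v₀ + Δv.
0–5 s: 3 × 5 = 15 m/s
5–7 s: -2 × 2 = -4 m/s
7–9 s: 11 × 2 = 22 m/s
9–12 s: -6 × 3 = -18 m/s
Δv = 15 m/s, so v(12) = -1 + (15) = 14 m/s.

14 m/s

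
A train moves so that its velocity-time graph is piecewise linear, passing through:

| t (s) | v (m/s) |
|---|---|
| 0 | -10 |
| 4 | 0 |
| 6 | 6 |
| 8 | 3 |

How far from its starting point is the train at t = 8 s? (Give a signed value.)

Net displacement equals the area under the velocity-time graph (areas below the axis count negative).
0–4 s: ½(-10 + 0)(4) = -20 m
4–6 s: ½(0 + 6)(2) = 6 m
6–8 s: ½(6 + 3)(2) = 9 m
Net displacement = -5 m

-5 m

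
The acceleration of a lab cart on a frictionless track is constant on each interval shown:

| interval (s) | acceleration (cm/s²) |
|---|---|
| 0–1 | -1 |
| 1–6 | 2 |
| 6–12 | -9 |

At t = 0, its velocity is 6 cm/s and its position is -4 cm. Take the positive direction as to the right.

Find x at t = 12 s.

-20.5 cm

On each constant-a segment, Δv = aΔt and Δx = v₀Δt + ½aΔt²; chain segment to segment.
0–1 s: v starts 6 cm/s; Δx = 6·1 + ½·-1·1² = 5.5 cm; v ends 5 cm/s.
1–6 s: v starts 5 cm/s; Δx = 5·5 + ½·2·5² = 50 cm; v ends 15 cm/s.
6–12 s: v starts 15 cm/s; Δx = 15·6 + ½·-9·6² = -72 cm; v ends -39 cm/s.
x(12) = -4 + Σ Δx = -20.5 cm.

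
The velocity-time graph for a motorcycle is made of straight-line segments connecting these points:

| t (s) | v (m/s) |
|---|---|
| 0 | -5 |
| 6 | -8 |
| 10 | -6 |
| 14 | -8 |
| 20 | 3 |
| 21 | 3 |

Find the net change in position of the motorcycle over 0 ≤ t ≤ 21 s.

Displacement is the signed area under the v-t curve.
0–6 s: ½(-5 + -8)(6) = -39 m
6–10 s: ½(-8 + -6)(4) = -28 m
10–14 s: ½(-6 + -8)(4) = -28 m
14–20 s: ½(-8 + 3)(6) = -15 m
20–21 s: 3 × 1 = 3 m
Net displacement = -107 m

-107 m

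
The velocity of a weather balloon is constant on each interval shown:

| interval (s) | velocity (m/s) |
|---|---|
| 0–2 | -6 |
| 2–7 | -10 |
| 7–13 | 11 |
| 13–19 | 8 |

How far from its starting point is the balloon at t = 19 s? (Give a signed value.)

52 m

Net displacement equals the area under the velocity-time graph (areas below the axis count negative).
0–2 s: -6 × 2 = -12 m
2–7 s: -10 × 5 = -50 m
7–13 s: 11 × 6 = 66 m
13–19 s: 8 × 6 = 48 m
Net displacement = 52 m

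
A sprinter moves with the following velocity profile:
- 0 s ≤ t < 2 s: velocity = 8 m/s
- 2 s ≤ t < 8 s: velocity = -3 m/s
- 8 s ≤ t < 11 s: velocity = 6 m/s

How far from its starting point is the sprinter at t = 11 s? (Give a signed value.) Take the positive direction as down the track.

16 m

Displacement is the signed area under the v-t curve.
0–2 s: 8 × 2 = 16 m
2–8 s: -3 × 6 = -18 m
8–11 s: 6 × 3 = 18 m
Net displacement = 16 m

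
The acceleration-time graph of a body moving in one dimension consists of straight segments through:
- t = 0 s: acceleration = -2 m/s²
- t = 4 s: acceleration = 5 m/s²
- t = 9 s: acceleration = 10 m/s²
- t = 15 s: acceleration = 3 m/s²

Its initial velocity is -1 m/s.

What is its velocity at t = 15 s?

81.5 m/s

Δv equals the area under the a-t graph; then v = v₀ + Δv.
0–4 s: ½(-2 + 5)(4) = 6 m/s
4–9 s: ½(5 + 10)(5) = 37.5 m/s
9–15 s: ½(10 + 3)(6) = 39 m/s
Δv = 82.5 m/s, so v(15) = -1 + (82.5) = 81.5 m/s.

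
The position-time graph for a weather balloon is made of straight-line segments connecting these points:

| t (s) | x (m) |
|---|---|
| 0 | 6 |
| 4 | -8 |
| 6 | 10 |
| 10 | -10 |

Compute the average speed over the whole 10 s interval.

5.2 m/s

Average speed = (total path length)/(elapsed time); on a piecewise-linear x-t graph the path length is Σ|Δx|.
0–4 s: |Δx| = |-8 − 6| = 14 m
4–6 s: |Δx| = |10 − -8| = 18 m
6–10 s: |Δx| = |-10 − 10| = 20 m
Total path = 52 m; average speed = 52/10 = 5.2 m/s.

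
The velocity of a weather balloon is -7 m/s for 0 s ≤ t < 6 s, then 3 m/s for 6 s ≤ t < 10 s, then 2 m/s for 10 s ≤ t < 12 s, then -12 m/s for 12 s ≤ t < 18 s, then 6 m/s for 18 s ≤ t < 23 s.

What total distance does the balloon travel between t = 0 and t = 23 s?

Total distance travelled is ∫|v| dt — sum the magnitudes of each area piece.
0–6 s: |-7| × 6 = 42 m
6–10 s: |3| × 4 = 12 m
10–12 s: |2| × 2 = 4 m
12–18 s: |-12| × 6 = 72 m
18–23 s: |6| × 5 = 30 m
Total distance = 160 m

160 m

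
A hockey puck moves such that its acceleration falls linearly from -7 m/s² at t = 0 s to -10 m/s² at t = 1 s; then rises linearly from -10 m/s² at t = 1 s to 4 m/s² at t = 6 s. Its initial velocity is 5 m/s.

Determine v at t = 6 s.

Δv equals the area under the a-t graph; then v = v₀ + Δv.
0–1 s: ½(-7 + -10)(1) = -8.5 m/s
1–6 s: ½(-10 + 4)(5) = -15 m/s
Δv = -23.5 m/s, so v(6) = 5 + (-23.5) = -18.5 m/s.

-18.5 m/s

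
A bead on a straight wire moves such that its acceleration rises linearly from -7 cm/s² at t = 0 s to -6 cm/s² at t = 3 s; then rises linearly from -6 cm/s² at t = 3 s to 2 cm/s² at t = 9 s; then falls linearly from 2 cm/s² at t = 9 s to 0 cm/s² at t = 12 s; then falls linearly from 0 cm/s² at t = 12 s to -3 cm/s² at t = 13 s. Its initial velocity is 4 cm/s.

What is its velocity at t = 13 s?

-26 cm/s

Δv equals the area under the a-t graph; then v = v₀ + Δv.
0–3 s: ½(-7 + -6)(3) = -19.5 cm/s
3–9 s: ½(-6 + 2)(6) = -12 cm/s
9–12 s: ½(2 + 0)(3) = 3 cm/s
12–13 s: ½(0 + -3)(1) = -1.5 cm/s
Δv = -30 cm/s, so v(13) = 4 + (-30) = -26 cm/s.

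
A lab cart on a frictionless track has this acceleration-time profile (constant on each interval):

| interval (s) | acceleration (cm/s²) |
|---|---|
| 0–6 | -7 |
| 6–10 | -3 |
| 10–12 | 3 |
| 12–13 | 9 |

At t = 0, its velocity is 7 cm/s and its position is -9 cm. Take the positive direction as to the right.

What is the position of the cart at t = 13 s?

On each constant-a segment, Δv = aΔt and Δx = v₀Δt + ½aΔt²; chain segment to segment.
0–6 s: v starts 7 cm/s; Δx = 7·6 + ½·-7·6² = -84 cm; v ends -35 cm/s.
6–10 s: v starts -35 cm/s; Δx = -35·4 + ½·-3·4² = -164 cm; v ends -47 cm/s.
10–12 s: v starts -47 cm/s; Δx = -47·2 + ½·3·2² = -88 cm; v ends -41 cm/s.
12–13 s: v starts -41 cm/s; Δx = -41·1 + ½·9·1² = -36.5 cm; v ends -32 cm/s.
x(13) = -9 + Σ Δx = -381.5 cm.

-381.5 cm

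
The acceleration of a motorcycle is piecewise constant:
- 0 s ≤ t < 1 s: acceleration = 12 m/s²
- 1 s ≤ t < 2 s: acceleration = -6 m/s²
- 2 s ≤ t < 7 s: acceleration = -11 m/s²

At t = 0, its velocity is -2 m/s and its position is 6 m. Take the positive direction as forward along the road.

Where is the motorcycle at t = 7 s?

-100.5 m

On each constant-a segment, Δv = aΔt and Δx = v₀Δt + ½aΔt²; chain segment to segment.
0–1 s: v starts -2 m/s; Δx = -2·1 + ½·12·1² = 4 m; v ends 10 m/s.
1–2 s: v starts 10 m/s; Δx = 10·1 + ½·-6·1² = 7 m; v ends 4 m/s.
2–7 s: v starts 4 m/s; Δx = 4·5 + ½·-11·5² = -117.5 m; v ends -51 m/s.
x(7) = 6 + Σ Δx = -100.5 m.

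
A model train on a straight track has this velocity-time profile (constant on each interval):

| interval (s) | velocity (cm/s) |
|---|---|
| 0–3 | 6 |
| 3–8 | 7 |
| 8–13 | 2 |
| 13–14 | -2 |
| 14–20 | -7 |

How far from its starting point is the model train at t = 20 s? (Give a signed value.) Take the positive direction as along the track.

19 cm

Displacement is the signed area under the v-t curve.
0–3 s: 6 × 3 = 18 cm
3–8 s: 7 × 5 = 35 cm
8–13 s: 2 × 5 = 10 cm
13–14 s: -2 × 1 = -2 cm
14–20 s: -7 × 6 = -42 cm
Net displacement = 19 cm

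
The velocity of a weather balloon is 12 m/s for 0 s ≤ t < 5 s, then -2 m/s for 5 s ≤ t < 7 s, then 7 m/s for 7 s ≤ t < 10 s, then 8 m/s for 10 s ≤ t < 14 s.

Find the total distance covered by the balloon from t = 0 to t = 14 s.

117 m

Distance (not displacement) is the total path length: add the absolute areas under v-t.
0–5 s: |12| × 5 = 60 m
5–7 s: |-2| × 2 = 4 m
7–10 s: |7| × 3 = 21 m
10–14 s: |8| × 4 = 32 m
Total distance = 117 m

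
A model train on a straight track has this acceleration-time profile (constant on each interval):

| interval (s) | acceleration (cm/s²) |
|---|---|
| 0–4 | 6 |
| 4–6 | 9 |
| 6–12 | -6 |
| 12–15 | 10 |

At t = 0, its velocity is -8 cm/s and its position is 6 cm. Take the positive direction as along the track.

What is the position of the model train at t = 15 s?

207 cm

On each constant-a segment, Δv = aΔt and Δx = v₀Δt + ½aΔt²; chain segment to segment.
0–4 s: v starts -8 cm/s; Δx = -8·4 + ½·6·4² = 16 cm; v ends 16 cm/s.
4–6 s: v starts 16 cm/s; Δx = 16·2 + ½·9·2² = 50 cm; v ends 34 cm/s.
6–12 s: v starts 34 cm/s; Δx = 34·6 + ½·-6·6² = 96 cm; v ends -2 cm/s.
12–15 s: v starts -2 cm/s; Δx = -2·3 + ½·10·3² = 39 cm; v ends 28 cm/s.
x(15) = 6 + Σ Δx = 207 cm.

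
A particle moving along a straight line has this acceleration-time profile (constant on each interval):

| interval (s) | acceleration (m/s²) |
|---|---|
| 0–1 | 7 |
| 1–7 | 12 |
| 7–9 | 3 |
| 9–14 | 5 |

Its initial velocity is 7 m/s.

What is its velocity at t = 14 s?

Δv equals the area under the a-t graph; then v = v₀ + Δv.
0–1 s: 7 × 1 = 7 m/s
1–7 s: 12 × 6 = 72 m/s
7–9 s: 3 × 2 = 6 m/s
9–14 s: 5 × 5 = 25 m/s
Δv = 110 m/s, so v(14) = 7 + (110) = 117 m/s.

117 m/s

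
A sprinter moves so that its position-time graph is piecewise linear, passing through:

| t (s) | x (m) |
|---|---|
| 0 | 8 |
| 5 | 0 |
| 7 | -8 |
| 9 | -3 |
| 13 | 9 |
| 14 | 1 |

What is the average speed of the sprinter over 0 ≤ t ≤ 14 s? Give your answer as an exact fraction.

Average speed = (total path length)/(elapsed time); on a piecewise-linear x-t graph the path length is Σ|Δx|.
0–5 s: |Δx| = |0 − 8| = 8 m
5–7 s: |Δx| = |-8 − 0| = 8 m
7–9 s: |Δx| = |-3 − -8| = 5 m
9–13 s: |Δx| = |9 − -3| = 12 m
13–14 s: |Δx| = |1 − 9| = 8 m
Total path = 41 m; average speed = 41/14 = 41/14 m/s.

41/14 m/s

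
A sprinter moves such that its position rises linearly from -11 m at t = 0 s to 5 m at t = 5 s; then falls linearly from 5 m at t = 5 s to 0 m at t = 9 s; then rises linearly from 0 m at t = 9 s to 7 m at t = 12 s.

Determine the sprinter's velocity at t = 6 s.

Velocity is the slope of the x-t graph on 5–9 s: (0 − 5)/(9 − 5) = -1.25 m/s.

-1.25 m/s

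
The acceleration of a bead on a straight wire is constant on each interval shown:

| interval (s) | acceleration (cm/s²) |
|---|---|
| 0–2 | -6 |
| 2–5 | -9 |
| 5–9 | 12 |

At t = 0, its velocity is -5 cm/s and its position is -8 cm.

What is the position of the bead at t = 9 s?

On each constant-a segment, Δv = aΔt and Δx = v₀Δt + ½aΔt²; chain segment to segment.
0–2 s: v starts -5 cm/s; Δx = -5·2 + ½·-6·2² = -22 cm; v ends -17 cm/s.
2–5 s: v starts -17 cm/s; Δx = -17·3 + ½·-9·3² = -91.5 cm; v ends -44 cm/s.
5–9 s: v starts -44 cm/s; Δx = -44·4 + ½·12·4² = -80 cm; v ends 4 cm/s.
x(9) = -8 + Σ Δx = -201.5 cm.

-201.5 cm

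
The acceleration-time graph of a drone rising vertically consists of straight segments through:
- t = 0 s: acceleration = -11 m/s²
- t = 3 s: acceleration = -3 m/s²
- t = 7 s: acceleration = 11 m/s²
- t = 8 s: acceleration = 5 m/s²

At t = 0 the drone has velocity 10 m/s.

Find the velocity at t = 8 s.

Δv equals the area under the a-t graph; then v = v₀ + Δv.
0–3 s: ½(-11 + -3)(3) = -21 m/s
3–7 s: ½(-3 + 11)(4) = 16 m/s
7–8 s: ½(11 + 5)(1) = 8 m/s
Δv = 3 m/s, so v(8) = 10 + (3) = 13 m/s.

13 m/s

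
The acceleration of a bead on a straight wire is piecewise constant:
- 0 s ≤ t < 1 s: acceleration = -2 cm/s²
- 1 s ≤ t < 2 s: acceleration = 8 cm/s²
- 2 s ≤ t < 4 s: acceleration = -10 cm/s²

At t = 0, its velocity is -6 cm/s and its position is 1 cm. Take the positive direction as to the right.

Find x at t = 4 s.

On each constant-a segment, Δv = aΔt and Δx = v₀Δt + ½aΔt²; chain segment to segment.
0–1 s: v starts -6 cm/s; Δx = -6·1 + ½·-2·1² = -7 cm; v ends -8 cm/s.
1–2 s: v starts -8 cm/s; Δx = -8·1 + ½·8·1² = -4 cm; v ends 0 cm/s.
2–4 s: v starts 0 cm/s; Δx = 0·2 + ½·-10·2² = -20 cm; v ends -20 cm/s.
x(4) = 1 + Σ Δx = -30 cm.

-30 cm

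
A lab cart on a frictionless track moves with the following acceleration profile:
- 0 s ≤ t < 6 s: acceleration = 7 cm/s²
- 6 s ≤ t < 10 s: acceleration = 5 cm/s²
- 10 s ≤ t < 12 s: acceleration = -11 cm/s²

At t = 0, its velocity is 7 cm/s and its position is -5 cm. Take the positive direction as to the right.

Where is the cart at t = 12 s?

On each constant-a segment, Δv = aΔt and Δx = v₀Δt + ½aΔt²; chain segment to segment.
0–6 s: v starts 7 cm/s; Δx = 7·6 + ½·7·6² = 168 cm; v ends 49 cm/s.
6–10 s: v starts 49 cm/s; Δx = 49·4 + ½·5·4² = 236 cm; v ends 69 cm/s.
10–12 s: v starts 69 cm/s; Δx = 69·2 + ½·-11·2² = 116 cm; v ends 47 cm/s.
x(12) = -5 + Σ Δx = 515 cm.

515 cm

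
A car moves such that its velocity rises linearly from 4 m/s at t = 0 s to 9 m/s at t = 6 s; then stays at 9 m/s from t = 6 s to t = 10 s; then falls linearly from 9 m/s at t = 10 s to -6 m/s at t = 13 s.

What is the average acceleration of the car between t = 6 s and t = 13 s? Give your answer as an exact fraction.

Average acceleration = Δv/Δt = (-6 − 9)/(13 − 6) = -15/7 m/s².

-15/7 m/s²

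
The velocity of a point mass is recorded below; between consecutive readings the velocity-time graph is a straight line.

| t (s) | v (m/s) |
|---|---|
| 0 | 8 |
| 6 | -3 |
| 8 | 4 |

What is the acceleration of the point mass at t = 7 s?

3.5 m/s²

Acceleration is the slope of the v-t graph on 6–8 s: (4 − -3)/(8 − 6) = 3.5 m/s².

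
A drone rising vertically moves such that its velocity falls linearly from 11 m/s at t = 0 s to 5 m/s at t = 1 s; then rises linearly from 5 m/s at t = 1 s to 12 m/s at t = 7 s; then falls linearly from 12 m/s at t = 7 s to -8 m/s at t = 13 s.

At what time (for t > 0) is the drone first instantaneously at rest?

v changes sign on 7–13 s (from 12 to -8); the graph is linear there, so v = 0 at t = 7 + (-12)·(13 − 7)/(-8 − 12) = 10.6 s.

t = 10.6 s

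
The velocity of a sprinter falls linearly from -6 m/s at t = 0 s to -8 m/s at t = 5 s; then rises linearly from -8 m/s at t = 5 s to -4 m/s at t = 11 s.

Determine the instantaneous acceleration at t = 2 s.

-0.4 m/s²

Acceleration is the slope of the v-t graph on 0–5 s: (-8 − -6)/(5 − 0) = -0.4 m/s².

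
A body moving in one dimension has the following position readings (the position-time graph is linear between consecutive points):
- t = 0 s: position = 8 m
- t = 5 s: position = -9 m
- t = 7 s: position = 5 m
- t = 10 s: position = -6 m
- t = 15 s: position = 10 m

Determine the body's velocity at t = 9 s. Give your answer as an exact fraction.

-11/3 m/s

Velocity is the slope of the x-t graph on 7–10 s: (-6 − 5)/(10 − 7) = -11/3 m/s.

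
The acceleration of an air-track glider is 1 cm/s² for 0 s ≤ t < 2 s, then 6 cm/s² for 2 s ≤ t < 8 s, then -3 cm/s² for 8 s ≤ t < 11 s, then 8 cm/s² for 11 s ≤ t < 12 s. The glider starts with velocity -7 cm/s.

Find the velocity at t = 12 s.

30 cm/s

Δv equals the area under the a-t graph; then v = v₀ + Δv.
0–2 s: 1 × 2 = 2 cm/s
2–8 s: 6 × 6 = 36 cm/s
8–11 s: -3 × 3 = -9 cm/s
11–12 s: 8 × 1 = 8 cm/s
Δv = 37 cm/s, so v(12) = -7 + (37) = 30 cm/s.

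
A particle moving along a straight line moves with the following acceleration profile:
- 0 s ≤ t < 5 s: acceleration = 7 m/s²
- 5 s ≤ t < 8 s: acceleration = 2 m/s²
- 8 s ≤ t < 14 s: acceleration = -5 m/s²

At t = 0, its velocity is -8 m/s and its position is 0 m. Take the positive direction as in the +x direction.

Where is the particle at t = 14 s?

On each constant-a segment, Δv = aΔt and Δx = v₀Δt + ½aΔt²; chain segment to segment.
0–5 s: v starts -8 m/s; Δx = -8·5 + ½·7·5² = 47.5 m; v ends 27 m/s.
5–8 s: v starts 27 m/s; Δx = 27·3 + ½·2·3² = 90 m; v ends 33 m/s.
8–14 s: v starts 33 m/s; Δx = 33·6 + ½·-5·6² = 108 m; v ends 3 m/s.
x(14) = 0 + Σ Δx = 245.5 m.

245.5 m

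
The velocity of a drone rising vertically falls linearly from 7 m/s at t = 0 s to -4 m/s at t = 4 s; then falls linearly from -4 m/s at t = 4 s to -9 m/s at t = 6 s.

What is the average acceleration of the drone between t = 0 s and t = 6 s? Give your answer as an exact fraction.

-8/3 m/s²

Average acceleration = Δv/Δt = (-9 − 7)/(6 − 0) = -8/3 m/s².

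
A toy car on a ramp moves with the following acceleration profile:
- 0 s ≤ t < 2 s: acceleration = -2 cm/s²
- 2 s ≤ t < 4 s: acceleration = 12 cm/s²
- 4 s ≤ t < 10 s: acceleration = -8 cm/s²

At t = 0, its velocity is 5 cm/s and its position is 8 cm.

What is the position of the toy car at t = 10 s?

On each constant-a segment, Δv = aΔt and Δx = v₀Δt + ½aΔt²; chain segment to segment.
0–2 s: v starts 5 cm/s; Δx = 5·2 + ½·-2·2² = 6 cm; v ends 1 cm/s.
2–4 s: v starts 1 cm/s; Δx = 1·2 + ½·12·2² = 26 cm; v ends 25 cm/s.
4–10 s: v starts 25 cm/s; Δx = 25·6 + ½·-8·6² = 6 cm; v ends -23 cm/s.
x(10) = 8 + Σ Δx = 46 cm.

46 cm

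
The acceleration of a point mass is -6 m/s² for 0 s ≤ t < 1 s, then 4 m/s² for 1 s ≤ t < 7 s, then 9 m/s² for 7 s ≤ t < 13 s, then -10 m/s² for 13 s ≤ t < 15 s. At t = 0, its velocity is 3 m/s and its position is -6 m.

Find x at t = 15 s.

On each constant-a segment, Δv = aΔt and Δx = v₀Δt + ½aΔt²; chain segment to segment.
0–1 s: v starts 3 m/s; Δx = 3·1 + ½·-6·1² = 0 m; v ends -3 m/s.
1–7 s: v starts -3 m/s; Δx = -3·6 + ½·4·6² = 54 m; v ends 21 m/s.
7–13 s: v starts 21 m/s; Δx = 21·6 + ½·9·6² = 288 m; v ends 75 m/s.
13–15 s: v starts 75 m/s; Δx = 75·2 + ½·-10·2² = 130 m; v ends 55 m/s.
x(15) = -6 + Σ Δx = 466 m.

466 m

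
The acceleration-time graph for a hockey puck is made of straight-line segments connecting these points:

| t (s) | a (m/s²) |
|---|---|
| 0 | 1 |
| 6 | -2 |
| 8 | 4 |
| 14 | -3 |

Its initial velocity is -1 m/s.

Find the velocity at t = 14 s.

1 m/s

Δv equals the area under the a-t graph; then v = v₀ + Δv.
0–6 s: ½(1 + -2)(6) = -3 m/s
6–8 s: ½(-2 + 4)(2) = 2 m/s
8–14 s: ½(4 + -3)(6) = 3 m/s
Δv = 2 m/s, so v(14) = -1 + (2) = 1 m/s.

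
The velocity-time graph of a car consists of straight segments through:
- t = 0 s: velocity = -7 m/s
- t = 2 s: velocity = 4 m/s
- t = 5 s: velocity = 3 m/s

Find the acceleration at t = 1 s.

5.5 m/s²

Acceleration is the slope of the v-t graph on 0–2 s: (4 − -7)/(2 − 0) = 5.5 m/s².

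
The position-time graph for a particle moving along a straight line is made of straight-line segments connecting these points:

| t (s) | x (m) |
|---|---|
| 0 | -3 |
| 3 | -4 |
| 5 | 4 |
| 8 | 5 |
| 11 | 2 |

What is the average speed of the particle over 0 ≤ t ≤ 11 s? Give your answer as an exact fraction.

13/11 m/s

Average speed = (total path length)/(elapsed time); on a piecewise-linear x-t graph the path length is Σ|Δx|.
0–3 s: |Δx| = |-4 − -3| = 1 m
3–5 s: |Δx| = |4 − -4| = 8 m
5–8 s: |Δx| = |5 − 4| = 1 m
8–11 s: |Δx| = |2 − 5| = 3 m
Total path = 13 m; average speed = 13/11 = 13/11 m/s.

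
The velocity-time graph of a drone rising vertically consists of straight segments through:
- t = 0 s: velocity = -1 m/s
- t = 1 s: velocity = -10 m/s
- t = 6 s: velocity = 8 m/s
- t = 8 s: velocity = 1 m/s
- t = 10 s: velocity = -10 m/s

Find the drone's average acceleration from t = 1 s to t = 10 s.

Average acceleration = Δv/Δt = (-10 − -10)/(10 − 1) = 0 m/s².

0 m/s²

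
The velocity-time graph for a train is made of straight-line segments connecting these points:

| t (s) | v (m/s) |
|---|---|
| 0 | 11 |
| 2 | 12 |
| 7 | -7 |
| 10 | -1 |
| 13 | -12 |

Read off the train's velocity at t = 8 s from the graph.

-5 m/s

On 7–10 s the graph is linear from -7 to -1 m/s: v(8) = -7 + (-1 − -7)·(8 − 7)/(10 − 7) = -5 m/s.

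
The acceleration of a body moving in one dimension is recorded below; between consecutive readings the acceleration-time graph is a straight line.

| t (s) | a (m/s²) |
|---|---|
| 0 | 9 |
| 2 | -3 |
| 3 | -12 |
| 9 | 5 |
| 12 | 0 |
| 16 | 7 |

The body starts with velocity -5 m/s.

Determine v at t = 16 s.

-6 m/s

Δv equals the area under the a-t graph; then v = v₀ + Δv.
0–2 s: ½(9 + -3)(2) = 6 m/s
2–3 s: ½(-3 + -12)(1) = -7.5 m/s
3–9 s: ½(-12 + 5)(6) = -21 m/s
9–12 s: ½(5 + 0)(3) = 7.5 m/s
12–16 s: ½(0 + 7)(4) = 14 m/s
Δv = -1 m/s, so v(16) = -5 + (-1) = -6 m/s.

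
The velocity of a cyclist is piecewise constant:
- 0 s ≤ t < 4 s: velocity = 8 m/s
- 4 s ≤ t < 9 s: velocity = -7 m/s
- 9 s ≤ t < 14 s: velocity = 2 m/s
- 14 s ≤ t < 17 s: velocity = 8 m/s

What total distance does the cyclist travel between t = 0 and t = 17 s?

101 m

Distance (not displacement) is the total path length: add the absolute areas under v-t.
0–4 s: |8| × 4 = 32 m
4–9 s: |-7| × 5 = 35 m
9–14 s: |2| × 5 = 10 m
14–17 s: |8| × 3 = 24 m
Total distance = 101 m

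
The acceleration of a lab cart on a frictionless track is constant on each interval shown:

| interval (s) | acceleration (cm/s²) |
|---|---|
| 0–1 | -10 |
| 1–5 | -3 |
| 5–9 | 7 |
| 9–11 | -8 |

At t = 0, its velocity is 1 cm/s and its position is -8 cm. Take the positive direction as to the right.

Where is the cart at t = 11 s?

-102 cm

On each constant-a segment, Δv = aΔt and Δx = v₀Δt + ½aΔt²; chain segment to segment.
0–1 s: v starts 1 cm/s; Δx = 1·1 + ½·-10·1² = -4 cm; v ends -9 cm/s.
1–5 s: v starts -9 cm/s; Δx = -9·4 + ½·-3·4² = -60 cm; v ends -21 cm/s.
5–9 s: v starts -21 cm/s; Δx = -21·4 + ½·7·4² = -28 cm; v ends 7 cm/s.
9–11 s: v starts 7 cm/s; Δx = 7·2 + ½·-8·2² = -2 cm; v ends -9 cm/s.
x(11) = -8 + Σ Δx = -102 cm.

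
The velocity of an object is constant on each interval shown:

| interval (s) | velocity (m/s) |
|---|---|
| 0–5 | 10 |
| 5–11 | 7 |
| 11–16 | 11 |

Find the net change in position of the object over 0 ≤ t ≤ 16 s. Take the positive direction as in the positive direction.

147 m

Displacement is the signed area under the v-t curve.
0–5 s: 10 × 5 = 50 m
5–11 s: 7 × 6 = 42 m
11–16 s: 11 × 5 = 55 m
Net displacement = 147 m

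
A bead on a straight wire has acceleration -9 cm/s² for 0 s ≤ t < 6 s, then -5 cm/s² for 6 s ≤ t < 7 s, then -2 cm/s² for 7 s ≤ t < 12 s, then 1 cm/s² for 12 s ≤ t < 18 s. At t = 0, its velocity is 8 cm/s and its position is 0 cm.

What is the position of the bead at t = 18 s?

On each constant-a segment, Δv = aΔt and Δx = v₀Δt + ½aΔt²; chain segment to segment.
0–6 s: v starts 8 cm/s; Δx = 8·6 + ½·-9·6² = -114 cm; v ends -46 cm/s.
6–7 s: v starts -46 cm/s; Δx = -46·1 + ½·-5·1² = -48.5 cm; v ends -51 cm/s.
7–12 s: v starts -51 cm/s; Δx = -51·5 + ½·-2·5² = -280 cm; v ends -61 cm/s.
12–18 s: v starts -61 cm/s; Δx = -61·6 + ½·1·6² = -348 cm; v ends -55 cm/s.
x(18) = 0 + Σ Δx = -790.5 cm.

-790.5 cm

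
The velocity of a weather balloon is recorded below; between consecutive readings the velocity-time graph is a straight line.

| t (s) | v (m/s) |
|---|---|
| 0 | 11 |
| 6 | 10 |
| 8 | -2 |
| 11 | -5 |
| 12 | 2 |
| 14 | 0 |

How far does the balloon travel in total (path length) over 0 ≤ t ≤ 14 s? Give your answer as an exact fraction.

1811/21 m

Total distance travelled is ∫|v| dt — sum the magnitudes of each area piece.
0–6 s: |½(11 + 10)(6)| = 63 m
6–8 s: v = 0 at t = 23/3 s; triangle areas 25/3 + 1/3 = 26/3 m
8–11 s: |½(-2 + -5)(3)| = 10.5 m
11–12 s: v = 0 at t = 82/7 s; triangle areas 25/14 + 2/7 = 29/14 m
12–14 s: |½(2 + 0)(2)| = 2 m
Total distance = 1811/21 m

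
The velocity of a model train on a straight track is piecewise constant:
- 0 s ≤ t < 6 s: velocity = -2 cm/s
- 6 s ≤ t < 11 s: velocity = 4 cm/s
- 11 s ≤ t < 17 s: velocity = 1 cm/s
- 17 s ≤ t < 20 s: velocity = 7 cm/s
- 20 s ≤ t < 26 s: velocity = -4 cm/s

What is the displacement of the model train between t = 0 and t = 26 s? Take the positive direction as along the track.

Displacement is the signed area under the v-t curve.
0–6 s: -2 × 6 = -12 cm
6–11 s: 4 × 5 = 20 cm
11–17 s: 1 × 6 = 6 cm
17–20 s: 7 × 3 = 21 cm
20–26 s: -4 × 6 = -24 cm
Net displacement = 11 cm

11 cm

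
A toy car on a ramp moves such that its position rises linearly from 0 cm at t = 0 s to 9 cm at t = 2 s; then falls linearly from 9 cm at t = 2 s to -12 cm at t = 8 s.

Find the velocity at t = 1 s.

4.5 cm/s

Velocity is the slope of the x-t graph on 0–2 s: (9 − 0)/(2 − 0) = 4.5 cm/s.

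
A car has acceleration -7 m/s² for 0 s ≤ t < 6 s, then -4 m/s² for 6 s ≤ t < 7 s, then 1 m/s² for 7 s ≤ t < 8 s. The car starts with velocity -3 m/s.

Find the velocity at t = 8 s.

-48 m/s

Δv equals the area under the a-t graph; then v = v₀ + Δv.
0–6 s: -7 × 6 = -42 m/s
6–7 s: -4 × 1 = -4 m/s
7–8 s: 1 × 1 = 1 m/s
Δv = -45 m/s, so v(8) = -3 + (-45) = -48 m/s.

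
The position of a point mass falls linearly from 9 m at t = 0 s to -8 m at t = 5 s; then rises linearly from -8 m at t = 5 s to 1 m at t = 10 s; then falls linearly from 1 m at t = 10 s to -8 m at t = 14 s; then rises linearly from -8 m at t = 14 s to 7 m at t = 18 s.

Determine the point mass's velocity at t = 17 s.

3.75 m/s

Velocity is the slope of the x-t graph on 14–18 s: (7 − -8)/(18 − 14) = 3.75 m/s.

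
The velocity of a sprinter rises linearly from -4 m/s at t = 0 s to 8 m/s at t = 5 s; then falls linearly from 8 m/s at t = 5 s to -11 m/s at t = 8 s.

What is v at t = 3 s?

On 0–5 s the graph is linear from -4 to 8 m/s: v(3) = -4 + (8 − -4)·(3 − 0)/(5 − 0) = 3.2 m/s.

3.2 m/s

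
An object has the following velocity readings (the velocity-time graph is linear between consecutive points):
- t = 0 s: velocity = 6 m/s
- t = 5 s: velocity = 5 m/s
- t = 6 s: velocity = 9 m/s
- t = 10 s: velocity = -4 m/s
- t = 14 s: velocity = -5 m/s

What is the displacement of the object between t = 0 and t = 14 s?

26.5 m

Displacement is the signed area under the v-t curve.
0–5 s: ½(6 + 5)(5) = 27.5 m
5–6 s: ½(5 + 9)(1) = 7 m
6–10 s: ½(9 + -4)(4) = 10 m
10–14 s: ½(-4 + -5)(4) = -18 m
Net displacement = 26.5 m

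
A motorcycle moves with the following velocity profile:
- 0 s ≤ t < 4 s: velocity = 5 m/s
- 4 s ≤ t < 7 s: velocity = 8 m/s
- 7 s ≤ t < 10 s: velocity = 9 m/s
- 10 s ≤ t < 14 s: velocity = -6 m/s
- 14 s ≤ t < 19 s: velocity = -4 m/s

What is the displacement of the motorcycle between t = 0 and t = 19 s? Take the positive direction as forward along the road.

Displacement is the signed area under the v-t curve.
0–4 s: 5 × 4 = 20 m
4–7 s: 8 × 3 = 24 m
7–10 s: 9 × 3 = 27 m
10–14 s: -6 × 4 = -24 m
14–19 s: -4 × 5 = -20 m
Net displacement = 27 m

27 m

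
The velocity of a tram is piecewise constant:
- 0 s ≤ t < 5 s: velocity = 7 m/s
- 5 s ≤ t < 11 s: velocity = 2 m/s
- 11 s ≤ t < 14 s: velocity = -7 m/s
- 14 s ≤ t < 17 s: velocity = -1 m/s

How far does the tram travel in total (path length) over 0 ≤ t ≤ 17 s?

Distance (not displacement) is the total path length: add the absolute areas under v-t.
0–5 s: |7| × 5 = 35 m
5–11 s: |2| × 6 = 12 m
11–14 s: |-7| × 3 = 21 m
14–17 s: |-1| × 3 = 3 m
Total distance = 71 m

71 m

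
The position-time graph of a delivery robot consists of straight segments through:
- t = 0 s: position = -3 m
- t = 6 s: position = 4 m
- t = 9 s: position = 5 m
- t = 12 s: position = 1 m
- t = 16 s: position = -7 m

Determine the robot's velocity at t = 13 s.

Velocity is the slope of the x-t graph on 12–16 s: (-7 − 1)/(16 − 12) = -2 m/s.

-2 m/s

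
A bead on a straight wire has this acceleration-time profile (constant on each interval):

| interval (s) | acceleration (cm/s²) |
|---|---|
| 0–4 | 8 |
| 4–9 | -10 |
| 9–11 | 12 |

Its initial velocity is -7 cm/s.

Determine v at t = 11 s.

-1 cm/s

Δv equals the area under the a-t graph; then v = v₀ + Δv.
0–4 s: 8 × 4 = 32 cm/s
4–9 s: -10 × 5 = -50 cm/s
9–11 s: 12 × 2 = 24 cm/s
Δv = 6 cm/s, so v(11) = -7 + (6) = -1 cm/s.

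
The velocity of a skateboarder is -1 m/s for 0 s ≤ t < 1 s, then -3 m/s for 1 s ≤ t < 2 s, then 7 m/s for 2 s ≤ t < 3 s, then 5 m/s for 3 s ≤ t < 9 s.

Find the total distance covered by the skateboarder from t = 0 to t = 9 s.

Total distance travelled is ∫|v| dt — sum the magnitudes of each area piece.
0–1 s: |-1| × 1 = 1 m
1–2 s: |-3| × 1 = 3 m
2–3 s: |7| × 1 = 7 m
3–9 s: |5| × 6 = 30 m
Total distance = 41 m

41 m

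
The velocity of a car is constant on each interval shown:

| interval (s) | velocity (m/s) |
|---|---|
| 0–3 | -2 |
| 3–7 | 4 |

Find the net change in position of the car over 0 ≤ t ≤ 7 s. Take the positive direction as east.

Displacement is the signed area under the v-t curve.
0–3 s: -2 × 3 = -6 m
3–7 s: 4 × 4 = 16 m
Net displacement = 10 m

10 m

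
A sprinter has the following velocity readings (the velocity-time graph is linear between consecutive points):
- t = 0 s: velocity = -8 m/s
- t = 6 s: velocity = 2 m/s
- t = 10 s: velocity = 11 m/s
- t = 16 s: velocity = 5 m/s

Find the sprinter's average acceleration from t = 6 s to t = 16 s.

0.3 m/s²

Average acceleration = Δv/Δt = (5 − 2)/(16 − 6) = 0.3 m/s².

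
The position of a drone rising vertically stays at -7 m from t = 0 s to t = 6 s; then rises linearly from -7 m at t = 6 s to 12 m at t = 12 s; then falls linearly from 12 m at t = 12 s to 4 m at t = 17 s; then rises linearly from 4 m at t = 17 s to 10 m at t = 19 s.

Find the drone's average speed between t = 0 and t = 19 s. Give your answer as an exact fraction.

33/19 m/s

Average speed = (total path length)/(elapsed time); on a piecewise-linear x-t graph the path length is Σ|Δx|.
0–6 s: |Δx| = |-7 − -7| = 0 m
6–12 s: |Δx| = |12 − -7| = 19 m
12–17 s: |Δx| = |4 − 12| = 8 m
17–19 s: |Δx| = |10 − 4| = 6 m
Total path = 33 m; average speed = 33/19 = 33/19 m/s.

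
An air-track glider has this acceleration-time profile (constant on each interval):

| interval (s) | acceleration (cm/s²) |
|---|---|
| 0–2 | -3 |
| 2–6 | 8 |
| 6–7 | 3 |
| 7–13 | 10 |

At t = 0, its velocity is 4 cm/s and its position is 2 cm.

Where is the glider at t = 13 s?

On each constant-a segment, Δv = aΔt and Δx = v₀Δt + ½aΔt²; chain segment to segment.
0–2 s: v starts 4 cm/s; Δx = 4·2 + ½·-3·2² = 2 cm; v ends -2 cm/s.
2–6 s: v starts -2 cm/s; Δx = -2·4 + ½·8·4² = 56 cm; v ends 30 cm/s.
6–7 s: v starts 30 cm/s; Δx = 30·1 + ½·3·1² = 31.5 cm; v ends 33 cm/s.
7–13 s: v starts 33 cm/s; Δx = 33·6 + ½·10·6² = 378 cm; v ends 93 cm/s.
x(13) = 2 + Σ Δx = 469.5 cm.

469.5 cm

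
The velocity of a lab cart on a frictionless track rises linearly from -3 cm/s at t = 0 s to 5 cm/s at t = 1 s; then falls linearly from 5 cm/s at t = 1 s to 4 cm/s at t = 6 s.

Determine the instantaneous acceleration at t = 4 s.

Acceleration is the slope of the v-t graph on 1–6 s: (4 − 5)/(6 − 1) = -0.2 cm/s².

-0.2 cm/s²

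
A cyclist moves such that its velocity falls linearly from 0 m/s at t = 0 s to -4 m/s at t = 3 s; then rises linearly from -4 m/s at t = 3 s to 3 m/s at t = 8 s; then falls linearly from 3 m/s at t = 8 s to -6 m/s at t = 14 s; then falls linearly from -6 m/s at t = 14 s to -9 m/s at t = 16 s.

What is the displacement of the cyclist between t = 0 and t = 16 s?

-32.5 m

Net displacement equals the area under the velocity-time graph (areas below the axis count negative).
0–3 s: ½(0 + -4)(3) = -6 m
3–8 s: ½(-4 + 3)(5) = -2.5 m
8–14 s: ½(3 + -6)(6) = -9 m
14–16 s: ½(-6 + -9)(2) = -15 m
Net displacement = -32.5 m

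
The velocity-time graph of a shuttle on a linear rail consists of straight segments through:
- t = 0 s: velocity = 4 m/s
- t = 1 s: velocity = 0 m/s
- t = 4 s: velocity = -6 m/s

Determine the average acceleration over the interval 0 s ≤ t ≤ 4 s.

-2.5 m/s²

Average acceleration = Δv/Δt = (-6 − 4)/(4 − 0) = -2.5 m/s².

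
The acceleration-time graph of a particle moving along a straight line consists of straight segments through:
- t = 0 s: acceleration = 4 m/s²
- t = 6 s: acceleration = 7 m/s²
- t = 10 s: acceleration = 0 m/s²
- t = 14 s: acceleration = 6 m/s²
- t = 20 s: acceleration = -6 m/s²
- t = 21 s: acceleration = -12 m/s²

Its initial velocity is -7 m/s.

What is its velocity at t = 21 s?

Δv equals the area under the a-t graph; then v = v₀ + Δv.
0–6 s: ½(4 + 7)(6) = 33 m/s
6–10 s: ½(7 + 0)(4) = 14 m/s
10–14 s: ½(0 + 6)(4) = 12 m/s
14–20 s: ½(6 + -6)(6) = 0 m/s
20–21 s: ½(-6 + -12)(1) = -9 m/s
Δv = 50 m/s, so v(21) = -7 + (50) = 43 m/s.

43 m/s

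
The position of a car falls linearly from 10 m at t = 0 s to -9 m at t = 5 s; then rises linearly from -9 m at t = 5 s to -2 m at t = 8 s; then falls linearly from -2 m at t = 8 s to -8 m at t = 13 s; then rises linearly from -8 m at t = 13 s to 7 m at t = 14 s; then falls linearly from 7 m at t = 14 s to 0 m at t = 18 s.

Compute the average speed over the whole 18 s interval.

Average speed = (total path length)/(elapsed time); on a piecewise-linear x-t graph the path length is Σ|Δx|.
0–5 s: |Δx| = |-9 − 10| = 19 m
5–8 s: |Δx| = |-2 − -9| = 7 m
8–13 s: |Δx| = |-8 − -2| = 6 m
13–14 s: |Δx| = |7 − -8| = 15 m
14–18 s: |Δx| = |0 − 7| = 7 m
Total path = 54 m; average speed = 54/18 = 3 m/s.

3 m/s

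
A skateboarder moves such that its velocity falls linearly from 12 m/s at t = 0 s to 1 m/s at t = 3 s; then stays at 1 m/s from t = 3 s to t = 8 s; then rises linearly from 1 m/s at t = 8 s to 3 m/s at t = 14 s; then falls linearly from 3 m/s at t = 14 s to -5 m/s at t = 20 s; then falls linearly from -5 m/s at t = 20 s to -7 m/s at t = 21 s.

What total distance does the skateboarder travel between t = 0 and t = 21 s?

55.25 m

Total distance travelled is ∫|v| dt — sum the magnitudes of each area piece.
0–3 s: |½(12 + 1)(3)| = 19.5 m
3–8 s: |1| × 5 = 5 m
8–14 s: |½(1 + 3)(6)| = 12 m
14–20 s: v = 0 at t = 16.25 s; triangle areas 3.375 + 9.375 = 12.75 m
20–21 s: |½(-5 + -7)(1)| = 6 m
Total distance = 55.25 m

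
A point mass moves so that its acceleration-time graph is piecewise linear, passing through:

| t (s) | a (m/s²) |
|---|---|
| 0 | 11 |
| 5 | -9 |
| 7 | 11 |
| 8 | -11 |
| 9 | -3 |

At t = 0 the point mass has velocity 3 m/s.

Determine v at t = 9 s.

3 m/s

Δv equals the area under the a-t graph; then v = v₀ + Δv.
0–5 s: ½(11 + -9)(5) = 5 m/s
5–7 s: ½(-9 + 11)(2) = 2 m/s
7–8 s: ½(11 + -11)(1) = 0 m/s
8–9 s: ½(-11 + -3)(1) = -7 m/s
Δv = 0 m/s, so v(9) = 3 + (0) = 3 m/s.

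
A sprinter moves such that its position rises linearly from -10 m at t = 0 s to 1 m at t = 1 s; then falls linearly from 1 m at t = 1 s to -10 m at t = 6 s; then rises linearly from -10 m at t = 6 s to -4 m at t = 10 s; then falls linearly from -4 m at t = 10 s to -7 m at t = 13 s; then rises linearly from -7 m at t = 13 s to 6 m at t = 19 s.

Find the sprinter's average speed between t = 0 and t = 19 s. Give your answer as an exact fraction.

Average speed = (total path length)/(elapsed time); on a piecewise-linear x-t graph the path length is Σ|Δx|.
0–1 s: |Δx| = |1 − -10| = 11 m
1–6 s: |Δx| = |-10 − 1| = 11 m
6–10 s: |Δx| = |-4 − -10| = 6 m
10–13 s: |Δx| = |-7 − -4| = 3 m
13–19 s: |Δx| = |6 − -7| = 13 m
Total path = 44 m; average speed = 44/19 = 44/19 m/s.

44/19 m/s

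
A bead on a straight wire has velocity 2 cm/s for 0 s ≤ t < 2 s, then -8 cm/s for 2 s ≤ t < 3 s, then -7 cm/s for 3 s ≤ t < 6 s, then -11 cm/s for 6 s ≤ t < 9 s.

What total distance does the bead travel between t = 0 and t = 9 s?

Distance (not displacement) is the total path length: add the absolute areas under v-t.
0–2 s: |2| × 2 = 4 cm
2–3 s: |-8| × 1 = 8 cm
3–6 s: |-7| × 3 = 21 cm
6–9 s: |-11| × 3 = 33 cm
Total distance = 66 cm

66 cm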